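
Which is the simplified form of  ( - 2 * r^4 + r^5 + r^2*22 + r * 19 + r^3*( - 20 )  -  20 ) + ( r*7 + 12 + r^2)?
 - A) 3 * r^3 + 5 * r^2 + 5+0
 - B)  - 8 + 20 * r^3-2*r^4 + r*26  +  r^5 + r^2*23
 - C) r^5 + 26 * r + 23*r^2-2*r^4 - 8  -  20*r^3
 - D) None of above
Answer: C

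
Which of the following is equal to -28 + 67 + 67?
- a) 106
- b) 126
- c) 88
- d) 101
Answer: a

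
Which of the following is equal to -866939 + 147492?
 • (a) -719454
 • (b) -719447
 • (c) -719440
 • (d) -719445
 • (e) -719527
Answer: b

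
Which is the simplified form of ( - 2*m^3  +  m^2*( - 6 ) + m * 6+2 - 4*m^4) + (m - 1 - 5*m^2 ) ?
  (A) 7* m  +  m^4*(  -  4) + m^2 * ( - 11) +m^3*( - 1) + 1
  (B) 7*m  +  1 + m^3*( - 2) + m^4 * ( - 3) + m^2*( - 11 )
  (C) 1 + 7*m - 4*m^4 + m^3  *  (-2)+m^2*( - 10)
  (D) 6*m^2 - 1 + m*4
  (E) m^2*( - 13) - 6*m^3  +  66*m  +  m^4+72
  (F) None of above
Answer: F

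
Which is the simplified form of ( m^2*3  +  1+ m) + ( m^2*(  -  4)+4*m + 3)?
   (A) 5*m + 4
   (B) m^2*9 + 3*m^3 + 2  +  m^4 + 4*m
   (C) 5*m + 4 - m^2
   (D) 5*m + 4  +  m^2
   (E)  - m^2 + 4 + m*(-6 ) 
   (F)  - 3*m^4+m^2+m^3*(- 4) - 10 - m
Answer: C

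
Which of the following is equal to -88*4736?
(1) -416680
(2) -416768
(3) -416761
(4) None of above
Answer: 2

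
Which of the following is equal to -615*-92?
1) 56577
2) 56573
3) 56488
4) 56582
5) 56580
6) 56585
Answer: 5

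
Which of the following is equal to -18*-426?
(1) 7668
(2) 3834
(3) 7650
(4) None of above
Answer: 1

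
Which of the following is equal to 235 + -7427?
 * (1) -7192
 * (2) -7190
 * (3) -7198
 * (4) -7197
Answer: 1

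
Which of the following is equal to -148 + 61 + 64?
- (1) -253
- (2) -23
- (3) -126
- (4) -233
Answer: 2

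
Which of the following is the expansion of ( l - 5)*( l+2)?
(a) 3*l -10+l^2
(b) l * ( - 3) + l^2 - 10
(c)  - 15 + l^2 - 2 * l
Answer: b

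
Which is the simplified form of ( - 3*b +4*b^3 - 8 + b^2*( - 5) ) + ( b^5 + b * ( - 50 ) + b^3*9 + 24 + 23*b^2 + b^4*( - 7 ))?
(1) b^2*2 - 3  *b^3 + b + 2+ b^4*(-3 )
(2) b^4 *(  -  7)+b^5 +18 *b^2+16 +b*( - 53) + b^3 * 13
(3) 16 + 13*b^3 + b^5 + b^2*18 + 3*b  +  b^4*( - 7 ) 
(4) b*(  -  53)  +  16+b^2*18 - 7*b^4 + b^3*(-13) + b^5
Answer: 2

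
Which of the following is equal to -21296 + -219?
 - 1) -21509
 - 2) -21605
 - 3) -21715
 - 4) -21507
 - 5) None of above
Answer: 5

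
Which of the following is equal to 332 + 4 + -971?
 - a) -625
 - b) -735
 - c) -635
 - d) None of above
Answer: c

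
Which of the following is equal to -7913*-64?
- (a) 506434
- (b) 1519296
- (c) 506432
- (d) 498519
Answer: c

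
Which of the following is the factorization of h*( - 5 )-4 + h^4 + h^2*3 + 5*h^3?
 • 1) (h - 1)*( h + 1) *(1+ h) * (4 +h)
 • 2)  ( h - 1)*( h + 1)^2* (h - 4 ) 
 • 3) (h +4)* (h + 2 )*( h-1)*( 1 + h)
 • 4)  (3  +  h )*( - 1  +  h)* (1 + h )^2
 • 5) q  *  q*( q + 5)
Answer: 1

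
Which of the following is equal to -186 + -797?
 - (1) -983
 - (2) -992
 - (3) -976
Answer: 1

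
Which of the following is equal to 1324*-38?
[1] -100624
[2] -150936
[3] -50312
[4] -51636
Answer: 3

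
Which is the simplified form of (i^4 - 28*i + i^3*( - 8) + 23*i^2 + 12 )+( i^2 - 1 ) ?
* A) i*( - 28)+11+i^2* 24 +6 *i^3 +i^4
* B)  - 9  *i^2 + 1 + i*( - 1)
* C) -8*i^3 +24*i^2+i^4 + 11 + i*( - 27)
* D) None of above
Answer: D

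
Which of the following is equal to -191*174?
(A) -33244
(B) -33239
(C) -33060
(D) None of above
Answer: D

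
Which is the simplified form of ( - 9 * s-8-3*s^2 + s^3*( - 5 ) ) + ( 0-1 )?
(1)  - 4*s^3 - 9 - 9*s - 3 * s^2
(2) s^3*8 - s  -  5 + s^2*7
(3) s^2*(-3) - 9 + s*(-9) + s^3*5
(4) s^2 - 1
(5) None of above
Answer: 5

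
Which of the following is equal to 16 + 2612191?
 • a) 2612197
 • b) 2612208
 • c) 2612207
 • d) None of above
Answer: c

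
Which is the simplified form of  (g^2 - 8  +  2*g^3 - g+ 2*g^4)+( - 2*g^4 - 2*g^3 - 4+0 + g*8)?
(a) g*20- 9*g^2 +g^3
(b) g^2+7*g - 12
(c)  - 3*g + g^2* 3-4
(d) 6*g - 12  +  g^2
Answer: b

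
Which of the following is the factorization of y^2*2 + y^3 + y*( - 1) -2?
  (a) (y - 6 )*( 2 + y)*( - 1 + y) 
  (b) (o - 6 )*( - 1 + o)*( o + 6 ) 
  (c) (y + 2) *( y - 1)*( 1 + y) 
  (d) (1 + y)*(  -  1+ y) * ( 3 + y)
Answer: c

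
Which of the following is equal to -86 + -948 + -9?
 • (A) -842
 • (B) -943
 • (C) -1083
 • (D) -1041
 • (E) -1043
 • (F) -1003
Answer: E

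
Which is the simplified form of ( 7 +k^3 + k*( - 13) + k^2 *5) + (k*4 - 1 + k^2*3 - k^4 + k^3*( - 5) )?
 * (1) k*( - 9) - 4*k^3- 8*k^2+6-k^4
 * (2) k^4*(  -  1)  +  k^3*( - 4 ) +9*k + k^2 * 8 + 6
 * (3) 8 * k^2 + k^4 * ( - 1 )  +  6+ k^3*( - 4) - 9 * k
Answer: 3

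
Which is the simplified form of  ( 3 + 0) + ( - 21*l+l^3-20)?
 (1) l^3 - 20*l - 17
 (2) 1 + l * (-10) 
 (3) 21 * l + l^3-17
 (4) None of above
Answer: 4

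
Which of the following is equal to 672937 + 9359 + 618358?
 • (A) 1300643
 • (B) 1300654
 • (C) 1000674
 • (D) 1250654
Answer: B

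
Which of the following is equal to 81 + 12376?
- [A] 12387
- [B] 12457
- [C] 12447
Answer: B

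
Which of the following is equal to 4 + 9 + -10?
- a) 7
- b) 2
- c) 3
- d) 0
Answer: c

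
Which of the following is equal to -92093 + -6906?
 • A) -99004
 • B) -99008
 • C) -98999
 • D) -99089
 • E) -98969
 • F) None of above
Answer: C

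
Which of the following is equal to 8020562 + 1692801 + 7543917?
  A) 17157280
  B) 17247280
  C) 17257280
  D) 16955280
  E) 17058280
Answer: C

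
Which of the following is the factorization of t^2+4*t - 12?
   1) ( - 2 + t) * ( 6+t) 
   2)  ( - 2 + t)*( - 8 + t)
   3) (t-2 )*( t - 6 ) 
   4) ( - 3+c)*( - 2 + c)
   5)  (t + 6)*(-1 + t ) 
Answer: 1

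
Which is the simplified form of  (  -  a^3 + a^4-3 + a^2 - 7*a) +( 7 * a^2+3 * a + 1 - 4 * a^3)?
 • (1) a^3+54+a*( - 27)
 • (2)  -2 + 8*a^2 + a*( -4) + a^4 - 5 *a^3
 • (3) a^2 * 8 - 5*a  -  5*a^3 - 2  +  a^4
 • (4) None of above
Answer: 2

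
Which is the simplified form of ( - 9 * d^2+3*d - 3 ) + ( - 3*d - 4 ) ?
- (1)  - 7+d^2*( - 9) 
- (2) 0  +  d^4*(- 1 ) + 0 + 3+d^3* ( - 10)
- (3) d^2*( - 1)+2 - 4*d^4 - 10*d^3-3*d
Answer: 1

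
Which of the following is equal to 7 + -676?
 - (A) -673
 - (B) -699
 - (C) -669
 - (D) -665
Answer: C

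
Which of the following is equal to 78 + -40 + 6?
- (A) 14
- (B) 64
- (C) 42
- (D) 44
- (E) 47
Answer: D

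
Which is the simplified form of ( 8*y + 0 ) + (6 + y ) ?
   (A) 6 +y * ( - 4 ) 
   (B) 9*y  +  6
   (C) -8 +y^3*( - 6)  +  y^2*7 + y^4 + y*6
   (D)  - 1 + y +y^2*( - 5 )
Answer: B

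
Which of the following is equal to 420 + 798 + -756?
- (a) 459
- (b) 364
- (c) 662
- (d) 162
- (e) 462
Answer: e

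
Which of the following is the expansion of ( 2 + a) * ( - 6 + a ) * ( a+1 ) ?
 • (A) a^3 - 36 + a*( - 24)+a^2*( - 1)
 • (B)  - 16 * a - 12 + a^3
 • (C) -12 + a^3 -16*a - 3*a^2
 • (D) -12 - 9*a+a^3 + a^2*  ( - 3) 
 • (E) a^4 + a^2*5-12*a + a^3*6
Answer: C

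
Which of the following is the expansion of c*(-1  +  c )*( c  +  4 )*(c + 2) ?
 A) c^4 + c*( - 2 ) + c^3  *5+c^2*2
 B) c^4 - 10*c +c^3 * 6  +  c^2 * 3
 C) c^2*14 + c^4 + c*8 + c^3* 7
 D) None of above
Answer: D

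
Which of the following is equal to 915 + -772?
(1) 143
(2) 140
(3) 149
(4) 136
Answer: 1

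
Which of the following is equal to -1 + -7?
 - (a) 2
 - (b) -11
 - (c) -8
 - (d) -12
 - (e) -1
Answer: c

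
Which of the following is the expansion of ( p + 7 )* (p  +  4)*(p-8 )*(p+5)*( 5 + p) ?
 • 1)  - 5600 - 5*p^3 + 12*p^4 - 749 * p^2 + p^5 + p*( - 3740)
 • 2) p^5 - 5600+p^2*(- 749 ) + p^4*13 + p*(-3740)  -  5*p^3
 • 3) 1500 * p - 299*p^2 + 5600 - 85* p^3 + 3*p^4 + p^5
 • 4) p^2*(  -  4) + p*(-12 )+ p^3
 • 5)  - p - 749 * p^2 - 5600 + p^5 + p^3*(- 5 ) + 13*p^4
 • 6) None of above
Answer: 2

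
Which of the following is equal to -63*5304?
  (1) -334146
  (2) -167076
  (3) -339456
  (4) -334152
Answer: 4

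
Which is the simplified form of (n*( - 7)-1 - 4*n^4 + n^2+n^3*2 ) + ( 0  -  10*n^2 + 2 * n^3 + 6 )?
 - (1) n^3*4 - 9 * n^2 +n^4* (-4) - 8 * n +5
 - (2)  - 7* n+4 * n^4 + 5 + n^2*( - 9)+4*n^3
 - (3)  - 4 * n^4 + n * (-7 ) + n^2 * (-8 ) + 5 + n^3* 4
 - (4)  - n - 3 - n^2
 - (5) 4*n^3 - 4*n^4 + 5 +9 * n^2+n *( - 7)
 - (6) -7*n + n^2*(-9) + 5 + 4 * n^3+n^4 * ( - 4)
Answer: 6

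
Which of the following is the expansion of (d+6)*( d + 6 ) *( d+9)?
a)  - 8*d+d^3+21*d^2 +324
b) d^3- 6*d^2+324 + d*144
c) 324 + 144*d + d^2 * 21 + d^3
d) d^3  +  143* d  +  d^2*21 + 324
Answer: c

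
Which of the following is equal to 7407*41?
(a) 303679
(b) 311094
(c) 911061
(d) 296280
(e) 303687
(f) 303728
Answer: e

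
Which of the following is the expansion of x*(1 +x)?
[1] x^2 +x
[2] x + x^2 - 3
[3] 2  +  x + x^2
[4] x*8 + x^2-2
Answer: 1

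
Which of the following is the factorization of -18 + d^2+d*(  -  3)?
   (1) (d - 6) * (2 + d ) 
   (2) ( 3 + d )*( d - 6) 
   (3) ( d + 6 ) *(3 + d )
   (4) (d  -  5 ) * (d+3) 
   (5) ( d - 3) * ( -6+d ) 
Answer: 2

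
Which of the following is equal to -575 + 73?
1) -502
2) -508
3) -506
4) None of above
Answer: 1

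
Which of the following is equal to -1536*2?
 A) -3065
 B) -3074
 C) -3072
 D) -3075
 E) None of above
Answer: C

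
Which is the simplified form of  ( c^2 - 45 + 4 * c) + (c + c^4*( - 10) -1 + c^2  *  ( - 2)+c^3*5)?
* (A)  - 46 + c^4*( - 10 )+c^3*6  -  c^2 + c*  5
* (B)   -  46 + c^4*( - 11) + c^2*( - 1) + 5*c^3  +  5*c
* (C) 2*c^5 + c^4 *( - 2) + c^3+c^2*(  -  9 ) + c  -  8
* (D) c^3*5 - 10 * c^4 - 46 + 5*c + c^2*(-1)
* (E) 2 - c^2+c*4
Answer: D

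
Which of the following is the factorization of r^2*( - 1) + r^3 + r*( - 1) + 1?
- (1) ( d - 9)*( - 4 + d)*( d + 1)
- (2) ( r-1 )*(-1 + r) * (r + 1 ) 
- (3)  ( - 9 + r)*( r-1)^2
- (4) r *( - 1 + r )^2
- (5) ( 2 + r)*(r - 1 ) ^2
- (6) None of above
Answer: 2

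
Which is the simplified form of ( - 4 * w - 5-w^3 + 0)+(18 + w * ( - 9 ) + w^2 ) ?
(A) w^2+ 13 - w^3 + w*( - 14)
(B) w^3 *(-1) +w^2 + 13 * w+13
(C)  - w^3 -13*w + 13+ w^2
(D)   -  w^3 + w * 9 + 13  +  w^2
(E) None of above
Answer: C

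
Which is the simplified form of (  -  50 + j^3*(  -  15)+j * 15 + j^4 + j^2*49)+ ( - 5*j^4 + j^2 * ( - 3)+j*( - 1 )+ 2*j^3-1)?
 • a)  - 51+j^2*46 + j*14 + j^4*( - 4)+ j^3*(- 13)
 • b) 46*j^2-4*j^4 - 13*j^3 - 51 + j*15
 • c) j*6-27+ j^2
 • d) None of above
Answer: a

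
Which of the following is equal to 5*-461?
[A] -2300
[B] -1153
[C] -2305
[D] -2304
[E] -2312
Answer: C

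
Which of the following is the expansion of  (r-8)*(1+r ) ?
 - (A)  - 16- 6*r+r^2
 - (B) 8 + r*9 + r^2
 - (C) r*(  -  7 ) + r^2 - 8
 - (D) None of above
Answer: C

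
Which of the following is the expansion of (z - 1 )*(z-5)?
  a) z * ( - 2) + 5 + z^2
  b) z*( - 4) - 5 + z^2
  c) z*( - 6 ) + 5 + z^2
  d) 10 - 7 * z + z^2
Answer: c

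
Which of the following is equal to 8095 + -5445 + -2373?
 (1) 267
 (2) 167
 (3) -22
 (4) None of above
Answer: 4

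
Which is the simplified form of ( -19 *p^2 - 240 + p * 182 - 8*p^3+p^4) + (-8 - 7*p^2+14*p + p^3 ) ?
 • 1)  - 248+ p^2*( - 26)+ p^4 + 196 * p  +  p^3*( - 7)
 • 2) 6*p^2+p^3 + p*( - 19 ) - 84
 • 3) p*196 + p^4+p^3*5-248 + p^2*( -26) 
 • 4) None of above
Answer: 1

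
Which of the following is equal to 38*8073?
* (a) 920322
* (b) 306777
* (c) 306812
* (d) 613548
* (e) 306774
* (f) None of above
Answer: e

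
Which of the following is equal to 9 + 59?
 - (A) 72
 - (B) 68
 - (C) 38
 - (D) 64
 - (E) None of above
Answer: B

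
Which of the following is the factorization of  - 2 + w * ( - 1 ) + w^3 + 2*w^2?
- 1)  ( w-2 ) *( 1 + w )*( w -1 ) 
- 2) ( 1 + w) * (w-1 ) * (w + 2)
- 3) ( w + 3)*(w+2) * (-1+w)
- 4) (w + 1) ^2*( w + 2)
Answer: 2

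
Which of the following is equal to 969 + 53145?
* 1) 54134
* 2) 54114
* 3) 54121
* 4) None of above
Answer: 2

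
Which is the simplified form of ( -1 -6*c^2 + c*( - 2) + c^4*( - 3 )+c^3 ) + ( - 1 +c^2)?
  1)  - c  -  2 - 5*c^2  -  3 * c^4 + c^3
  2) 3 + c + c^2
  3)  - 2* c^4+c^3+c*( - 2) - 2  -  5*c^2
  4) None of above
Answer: 4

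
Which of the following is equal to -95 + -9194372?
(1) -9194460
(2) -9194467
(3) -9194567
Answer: 2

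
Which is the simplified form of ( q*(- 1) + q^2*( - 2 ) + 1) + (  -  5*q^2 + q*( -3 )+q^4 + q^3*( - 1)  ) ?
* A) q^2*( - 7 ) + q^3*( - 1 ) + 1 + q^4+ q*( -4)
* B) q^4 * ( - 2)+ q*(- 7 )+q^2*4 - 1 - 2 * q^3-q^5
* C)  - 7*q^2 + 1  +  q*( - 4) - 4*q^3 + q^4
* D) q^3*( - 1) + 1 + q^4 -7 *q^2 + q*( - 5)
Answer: A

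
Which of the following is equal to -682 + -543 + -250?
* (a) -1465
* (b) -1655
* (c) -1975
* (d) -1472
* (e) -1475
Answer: e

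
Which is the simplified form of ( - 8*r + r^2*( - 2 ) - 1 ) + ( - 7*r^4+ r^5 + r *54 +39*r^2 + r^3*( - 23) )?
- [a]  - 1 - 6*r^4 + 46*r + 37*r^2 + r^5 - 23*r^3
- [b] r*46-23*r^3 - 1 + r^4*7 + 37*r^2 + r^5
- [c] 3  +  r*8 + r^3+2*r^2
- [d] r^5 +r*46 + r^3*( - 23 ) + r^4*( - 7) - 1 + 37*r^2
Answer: d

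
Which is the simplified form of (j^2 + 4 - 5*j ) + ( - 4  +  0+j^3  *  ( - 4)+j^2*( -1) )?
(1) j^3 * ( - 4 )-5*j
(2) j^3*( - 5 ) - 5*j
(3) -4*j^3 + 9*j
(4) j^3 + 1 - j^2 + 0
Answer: 1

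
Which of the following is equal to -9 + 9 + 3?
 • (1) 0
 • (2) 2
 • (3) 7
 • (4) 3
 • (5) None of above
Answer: 4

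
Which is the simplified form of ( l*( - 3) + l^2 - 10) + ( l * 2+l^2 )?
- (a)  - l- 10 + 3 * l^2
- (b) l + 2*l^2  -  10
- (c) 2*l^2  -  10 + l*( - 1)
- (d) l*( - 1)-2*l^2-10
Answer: c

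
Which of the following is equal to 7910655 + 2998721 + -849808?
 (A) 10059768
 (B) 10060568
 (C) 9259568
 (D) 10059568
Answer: D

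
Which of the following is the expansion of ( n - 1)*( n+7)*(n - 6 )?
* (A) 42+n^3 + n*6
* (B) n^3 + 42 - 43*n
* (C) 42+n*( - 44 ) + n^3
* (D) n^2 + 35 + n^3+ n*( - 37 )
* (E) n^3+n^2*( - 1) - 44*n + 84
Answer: B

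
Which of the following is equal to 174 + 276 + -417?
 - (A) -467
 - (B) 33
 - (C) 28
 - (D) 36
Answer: B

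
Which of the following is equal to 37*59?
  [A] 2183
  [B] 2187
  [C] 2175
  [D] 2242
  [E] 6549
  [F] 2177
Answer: A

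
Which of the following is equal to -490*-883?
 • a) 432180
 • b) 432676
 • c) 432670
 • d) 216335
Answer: c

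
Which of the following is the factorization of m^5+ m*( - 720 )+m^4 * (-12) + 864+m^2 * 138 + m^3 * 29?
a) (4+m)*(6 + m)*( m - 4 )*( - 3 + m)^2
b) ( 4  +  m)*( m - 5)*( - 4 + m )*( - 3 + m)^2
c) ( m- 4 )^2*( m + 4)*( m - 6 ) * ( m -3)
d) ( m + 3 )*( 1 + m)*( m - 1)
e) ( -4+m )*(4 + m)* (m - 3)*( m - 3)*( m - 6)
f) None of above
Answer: e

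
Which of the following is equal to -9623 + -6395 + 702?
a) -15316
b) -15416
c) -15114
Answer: a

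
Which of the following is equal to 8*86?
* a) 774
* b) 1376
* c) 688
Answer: c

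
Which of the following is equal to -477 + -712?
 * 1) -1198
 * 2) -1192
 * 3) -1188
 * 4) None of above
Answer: 4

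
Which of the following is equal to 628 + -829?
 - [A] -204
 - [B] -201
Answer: B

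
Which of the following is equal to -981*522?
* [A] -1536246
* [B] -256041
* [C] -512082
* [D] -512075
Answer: C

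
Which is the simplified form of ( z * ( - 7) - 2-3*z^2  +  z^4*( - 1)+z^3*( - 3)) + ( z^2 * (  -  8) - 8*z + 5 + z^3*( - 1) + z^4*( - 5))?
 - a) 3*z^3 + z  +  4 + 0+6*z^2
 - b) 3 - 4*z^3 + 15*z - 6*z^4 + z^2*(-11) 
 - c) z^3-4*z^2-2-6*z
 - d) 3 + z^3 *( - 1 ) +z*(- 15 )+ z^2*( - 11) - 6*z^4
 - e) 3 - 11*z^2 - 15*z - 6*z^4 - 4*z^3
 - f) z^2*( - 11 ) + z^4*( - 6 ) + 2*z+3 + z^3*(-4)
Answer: e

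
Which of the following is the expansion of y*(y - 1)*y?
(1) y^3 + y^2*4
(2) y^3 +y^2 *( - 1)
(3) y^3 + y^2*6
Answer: 2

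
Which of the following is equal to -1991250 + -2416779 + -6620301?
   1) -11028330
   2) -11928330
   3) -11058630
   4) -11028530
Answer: 1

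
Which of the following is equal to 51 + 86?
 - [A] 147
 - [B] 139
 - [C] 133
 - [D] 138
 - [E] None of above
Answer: E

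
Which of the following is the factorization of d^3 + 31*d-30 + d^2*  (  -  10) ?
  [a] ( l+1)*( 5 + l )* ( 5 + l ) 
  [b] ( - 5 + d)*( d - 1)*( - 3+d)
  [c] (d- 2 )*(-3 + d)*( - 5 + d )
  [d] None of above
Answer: c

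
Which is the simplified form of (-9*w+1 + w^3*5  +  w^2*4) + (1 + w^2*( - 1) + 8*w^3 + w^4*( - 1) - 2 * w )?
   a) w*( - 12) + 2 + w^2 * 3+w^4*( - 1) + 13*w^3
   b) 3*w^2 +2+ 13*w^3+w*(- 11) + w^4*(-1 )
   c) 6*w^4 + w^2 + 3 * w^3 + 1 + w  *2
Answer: b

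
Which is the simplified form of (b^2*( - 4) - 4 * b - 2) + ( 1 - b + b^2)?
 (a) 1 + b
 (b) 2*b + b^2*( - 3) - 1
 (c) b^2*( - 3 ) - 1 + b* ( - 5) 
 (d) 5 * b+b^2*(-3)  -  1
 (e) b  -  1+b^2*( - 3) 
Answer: c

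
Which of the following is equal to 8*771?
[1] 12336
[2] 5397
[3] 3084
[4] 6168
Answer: 4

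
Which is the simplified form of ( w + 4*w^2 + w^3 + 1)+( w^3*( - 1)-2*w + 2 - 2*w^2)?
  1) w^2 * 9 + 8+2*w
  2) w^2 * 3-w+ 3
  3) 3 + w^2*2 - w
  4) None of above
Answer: 3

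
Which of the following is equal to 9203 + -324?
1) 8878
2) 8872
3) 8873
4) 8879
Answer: 4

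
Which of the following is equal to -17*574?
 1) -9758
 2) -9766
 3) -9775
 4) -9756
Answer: 1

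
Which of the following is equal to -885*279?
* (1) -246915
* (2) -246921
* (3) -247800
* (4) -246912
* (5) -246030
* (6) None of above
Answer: 1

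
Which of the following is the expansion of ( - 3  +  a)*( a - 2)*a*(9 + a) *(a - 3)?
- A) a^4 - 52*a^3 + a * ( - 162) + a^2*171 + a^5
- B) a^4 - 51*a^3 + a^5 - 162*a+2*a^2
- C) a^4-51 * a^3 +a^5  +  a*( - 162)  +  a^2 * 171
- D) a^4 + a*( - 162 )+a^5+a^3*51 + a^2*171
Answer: C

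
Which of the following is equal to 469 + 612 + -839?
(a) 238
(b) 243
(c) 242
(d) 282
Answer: c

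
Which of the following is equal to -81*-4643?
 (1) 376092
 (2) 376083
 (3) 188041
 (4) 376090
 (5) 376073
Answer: 2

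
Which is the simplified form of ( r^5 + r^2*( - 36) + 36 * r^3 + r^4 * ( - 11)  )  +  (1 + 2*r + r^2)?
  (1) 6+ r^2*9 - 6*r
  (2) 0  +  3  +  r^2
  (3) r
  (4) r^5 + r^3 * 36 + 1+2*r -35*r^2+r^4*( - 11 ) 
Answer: 4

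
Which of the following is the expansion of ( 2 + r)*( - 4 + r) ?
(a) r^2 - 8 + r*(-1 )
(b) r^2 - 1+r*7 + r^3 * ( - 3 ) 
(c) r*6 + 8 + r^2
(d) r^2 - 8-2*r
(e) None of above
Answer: d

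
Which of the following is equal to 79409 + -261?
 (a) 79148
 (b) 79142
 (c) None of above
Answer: a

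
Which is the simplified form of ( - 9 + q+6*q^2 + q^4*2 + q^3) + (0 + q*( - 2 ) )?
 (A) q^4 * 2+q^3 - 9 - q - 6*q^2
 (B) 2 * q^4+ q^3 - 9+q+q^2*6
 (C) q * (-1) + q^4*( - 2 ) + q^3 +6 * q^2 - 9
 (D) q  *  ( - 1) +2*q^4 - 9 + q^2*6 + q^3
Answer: D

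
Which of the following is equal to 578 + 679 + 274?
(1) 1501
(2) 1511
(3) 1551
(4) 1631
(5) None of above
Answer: 5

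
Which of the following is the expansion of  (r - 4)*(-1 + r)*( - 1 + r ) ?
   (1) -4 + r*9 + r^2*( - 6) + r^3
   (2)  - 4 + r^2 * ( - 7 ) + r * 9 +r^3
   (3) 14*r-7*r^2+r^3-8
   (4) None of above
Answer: 1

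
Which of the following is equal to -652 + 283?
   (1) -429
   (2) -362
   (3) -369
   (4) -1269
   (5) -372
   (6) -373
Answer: 3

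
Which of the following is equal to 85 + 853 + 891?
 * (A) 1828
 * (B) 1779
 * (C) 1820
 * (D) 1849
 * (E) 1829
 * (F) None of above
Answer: E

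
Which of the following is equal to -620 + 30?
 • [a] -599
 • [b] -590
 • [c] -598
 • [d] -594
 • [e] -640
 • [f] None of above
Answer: b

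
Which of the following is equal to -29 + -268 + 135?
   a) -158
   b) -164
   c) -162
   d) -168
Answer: c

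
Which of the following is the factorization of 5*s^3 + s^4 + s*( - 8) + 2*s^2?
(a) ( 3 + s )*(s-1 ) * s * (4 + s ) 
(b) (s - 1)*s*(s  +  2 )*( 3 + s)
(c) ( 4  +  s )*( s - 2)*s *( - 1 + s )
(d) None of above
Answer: d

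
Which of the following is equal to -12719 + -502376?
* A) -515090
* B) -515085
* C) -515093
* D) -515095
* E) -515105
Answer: D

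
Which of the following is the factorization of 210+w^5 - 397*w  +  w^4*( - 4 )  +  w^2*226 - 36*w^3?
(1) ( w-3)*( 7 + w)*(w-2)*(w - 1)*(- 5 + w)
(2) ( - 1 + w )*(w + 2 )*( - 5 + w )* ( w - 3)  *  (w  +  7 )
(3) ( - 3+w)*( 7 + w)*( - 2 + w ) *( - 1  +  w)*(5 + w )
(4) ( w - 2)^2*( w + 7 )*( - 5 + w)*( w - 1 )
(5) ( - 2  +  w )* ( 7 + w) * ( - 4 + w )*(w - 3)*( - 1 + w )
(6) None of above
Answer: 1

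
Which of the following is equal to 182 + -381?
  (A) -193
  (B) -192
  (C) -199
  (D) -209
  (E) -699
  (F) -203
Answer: C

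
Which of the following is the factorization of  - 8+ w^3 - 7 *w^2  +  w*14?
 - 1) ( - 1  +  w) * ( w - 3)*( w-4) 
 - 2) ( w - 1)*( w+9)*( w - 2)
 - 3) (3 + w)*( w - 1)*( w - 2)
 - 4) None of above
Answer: 4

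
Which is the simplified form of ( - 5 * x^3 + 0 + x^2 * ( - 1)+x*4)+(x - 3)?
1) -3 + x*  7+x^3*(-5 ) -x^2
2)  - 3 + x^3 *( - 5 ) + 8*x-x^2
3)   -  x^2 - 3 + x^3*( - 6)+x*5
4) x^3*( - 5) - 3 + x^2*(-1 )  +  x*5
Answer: 4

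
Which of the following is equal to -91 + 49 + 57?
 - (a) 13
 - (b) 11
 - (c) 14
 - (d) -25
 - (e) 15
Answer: e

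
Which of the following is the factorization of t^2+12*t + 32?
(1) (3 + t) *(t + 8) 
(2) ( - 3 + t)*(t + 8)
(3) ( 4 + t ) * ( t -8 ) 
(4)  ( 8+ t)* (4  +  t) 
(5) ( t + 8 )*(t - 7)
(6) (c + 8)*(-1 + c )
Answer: 4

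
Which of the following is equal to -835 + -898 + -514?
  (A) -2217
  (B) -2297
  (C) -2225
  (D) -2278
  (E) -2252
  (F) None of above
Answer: F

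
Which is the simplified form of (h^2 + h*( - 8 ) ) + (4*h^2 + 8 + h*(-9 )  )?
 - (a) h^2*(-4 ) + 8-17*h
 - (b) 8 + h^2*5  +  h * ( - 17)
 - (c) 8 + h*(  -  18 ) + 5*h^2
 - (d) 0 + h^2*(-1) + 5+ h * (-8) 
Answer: b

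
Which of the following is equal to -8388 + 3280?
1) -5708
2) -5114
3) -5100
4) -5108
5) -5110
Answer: 4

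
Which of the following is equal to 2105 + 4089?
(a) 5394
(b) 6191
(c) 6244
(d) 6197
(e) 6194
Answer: e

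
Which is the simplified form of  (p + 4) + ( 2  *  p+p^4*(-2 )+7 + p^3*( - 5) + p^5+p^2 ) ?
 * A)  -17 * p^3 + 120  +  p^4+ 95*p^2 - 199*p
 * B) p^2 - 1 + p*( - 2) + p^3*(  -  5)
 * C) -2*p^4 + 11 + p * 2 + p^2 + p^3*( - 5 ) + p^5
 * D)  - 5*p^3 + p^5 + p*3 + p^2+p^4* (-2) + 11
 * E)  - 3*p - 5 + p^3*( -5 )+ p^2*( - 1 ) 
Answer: D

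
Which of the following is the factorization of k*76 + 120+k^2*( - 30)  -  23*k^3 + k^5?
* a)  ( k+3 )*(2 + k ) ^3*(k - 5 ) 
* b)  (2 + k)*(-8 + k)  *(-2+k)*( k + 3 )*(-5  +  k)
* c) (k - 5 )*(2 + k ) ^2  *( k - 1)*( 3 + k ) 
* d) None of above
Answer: d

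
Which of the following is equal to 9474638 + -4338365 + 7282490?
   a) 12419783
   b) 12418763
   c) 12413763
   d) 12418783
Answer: b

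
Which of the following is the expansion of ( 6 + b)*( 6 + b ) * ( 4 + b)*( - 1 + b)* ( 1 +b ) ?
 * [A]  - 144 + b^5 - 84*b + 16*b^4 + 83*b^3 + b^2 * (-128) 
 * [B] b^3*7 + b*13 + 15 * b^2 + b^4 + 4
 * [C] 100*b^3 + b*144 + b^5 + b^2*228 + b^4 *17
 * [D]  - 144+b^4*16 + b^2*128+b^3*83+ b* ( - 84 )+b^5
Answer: D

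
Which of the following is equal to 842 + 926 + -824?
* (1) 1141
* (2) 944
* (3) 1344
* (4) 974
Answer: 2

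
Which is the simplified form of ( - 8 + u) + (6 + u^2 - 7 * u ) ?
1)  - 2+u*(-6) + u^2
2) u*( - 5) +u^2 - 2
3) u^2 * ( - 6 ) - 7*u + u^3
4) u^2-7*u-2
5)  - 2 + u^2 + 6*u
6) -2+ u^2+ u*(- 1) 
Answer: 1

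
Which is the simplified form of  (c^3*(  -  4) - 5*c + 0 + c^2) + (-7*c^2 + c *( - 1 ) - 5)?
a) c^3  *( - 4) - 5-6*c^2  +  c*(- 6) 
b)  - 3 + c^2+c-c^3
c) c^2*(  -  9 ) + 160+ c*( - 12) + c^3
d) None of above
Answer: a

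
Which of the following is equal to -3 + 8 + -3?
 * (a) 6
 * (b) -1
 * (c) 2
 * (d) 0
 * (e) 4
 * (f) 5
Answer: c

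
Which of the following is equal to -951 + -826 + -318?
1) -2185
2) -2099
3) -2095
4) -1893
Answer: 3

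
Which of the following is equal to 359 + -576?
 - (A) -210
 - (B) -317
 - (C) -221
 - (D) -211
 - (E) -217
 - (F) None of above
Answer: E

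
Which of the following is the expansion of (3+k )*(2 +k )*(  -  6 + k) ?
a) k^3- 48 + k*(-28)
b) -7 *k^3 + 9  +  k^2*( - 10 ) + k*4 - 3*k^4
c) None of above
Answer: c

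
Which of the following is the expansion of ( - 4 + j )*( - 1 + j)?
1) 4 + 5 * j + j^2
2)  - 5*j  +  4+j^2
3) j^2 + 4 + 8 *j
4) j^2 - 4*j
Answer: 2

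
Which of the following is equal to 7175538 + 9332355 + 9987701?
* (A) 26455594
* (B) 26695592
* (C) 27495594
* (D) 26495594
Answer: D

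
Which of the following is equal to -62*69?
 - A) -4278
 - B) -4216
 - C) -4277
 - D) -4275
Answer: A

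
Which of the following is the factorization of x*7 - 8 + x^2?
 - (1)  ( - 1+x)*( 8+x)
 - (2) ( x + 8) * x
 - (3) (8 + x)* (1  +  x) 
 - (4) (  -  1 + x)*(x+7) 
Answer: 1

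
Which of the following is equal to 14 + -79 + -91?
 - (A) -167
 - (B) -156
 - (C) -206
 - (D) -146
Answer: B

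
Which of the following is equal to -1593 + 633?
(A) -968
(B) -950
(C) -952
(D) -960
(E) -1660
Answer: D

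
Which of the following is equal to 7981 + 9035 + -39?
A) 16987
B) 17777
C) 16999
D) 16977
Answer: D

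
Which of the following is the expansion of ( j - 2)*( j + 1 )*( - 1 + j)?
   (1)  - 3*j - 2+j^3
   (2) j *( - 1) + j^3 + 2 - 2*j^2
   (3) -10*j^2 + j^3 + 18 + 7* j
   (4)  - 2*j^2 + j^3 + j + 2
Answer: 2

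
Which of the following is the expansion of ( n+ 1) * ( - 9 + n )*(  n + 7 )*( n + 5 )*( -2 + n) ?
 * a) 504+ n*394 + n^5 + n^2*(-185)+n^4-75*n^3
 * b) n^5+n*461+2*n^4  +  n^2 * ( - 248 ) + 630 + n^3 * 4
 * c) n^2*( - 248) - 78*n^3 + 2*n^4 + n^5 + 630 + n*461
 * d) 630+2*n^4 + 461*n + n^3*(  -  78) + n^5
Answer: c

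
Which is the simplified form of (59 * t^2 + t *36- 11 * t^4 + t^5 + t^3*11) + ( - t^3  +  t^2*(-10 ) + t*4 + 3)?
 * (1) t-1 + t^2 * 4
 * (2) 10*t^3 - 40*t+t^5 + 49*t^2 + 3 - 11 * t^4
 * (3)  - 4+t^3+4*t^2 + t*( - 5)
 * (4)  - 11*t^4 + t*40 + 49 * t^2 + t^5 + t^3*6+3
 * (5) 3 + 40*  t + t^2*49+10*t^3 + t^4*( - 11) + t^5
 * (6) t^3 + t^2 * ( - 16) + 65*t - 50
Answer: 5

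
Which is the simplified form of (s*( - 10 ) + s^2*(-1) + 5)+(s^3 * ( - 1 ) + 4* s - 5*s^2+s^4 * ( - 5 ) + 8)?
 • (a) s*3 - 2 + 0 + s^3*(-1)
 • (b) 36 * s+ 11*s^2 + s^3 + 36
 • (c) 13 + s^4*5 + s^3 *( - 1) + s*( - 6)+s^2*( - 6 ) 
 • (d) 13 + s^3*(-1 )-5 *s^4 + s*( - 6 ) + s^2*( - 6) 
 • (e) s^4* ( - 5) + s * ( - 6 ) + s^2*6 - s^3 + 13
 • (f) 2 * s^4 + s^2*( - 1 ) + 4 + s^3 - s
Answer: d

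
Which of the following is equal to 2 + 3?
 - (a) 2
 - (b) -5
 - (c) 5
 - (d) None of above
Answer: c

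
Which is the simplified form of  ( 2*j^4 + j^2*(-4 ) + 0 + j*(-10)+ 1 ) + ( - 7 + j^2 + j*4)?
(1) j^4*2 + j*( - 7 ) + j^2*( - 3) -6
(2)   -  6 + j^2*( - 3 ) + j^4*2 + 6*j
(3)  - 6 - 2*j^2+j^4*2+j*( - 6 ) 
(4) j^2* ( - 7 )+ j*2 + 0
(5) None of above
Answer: 5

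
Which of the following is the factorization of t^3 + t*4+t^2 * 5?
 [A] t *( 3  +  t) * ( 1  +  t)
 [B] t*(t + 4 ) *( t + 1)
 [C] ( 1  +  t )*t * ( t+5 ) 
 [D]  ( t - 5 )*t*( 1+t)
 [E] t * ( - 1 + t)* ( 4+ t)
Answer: B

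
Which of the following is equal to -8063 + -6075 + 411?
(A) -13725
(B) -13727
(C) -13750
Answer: B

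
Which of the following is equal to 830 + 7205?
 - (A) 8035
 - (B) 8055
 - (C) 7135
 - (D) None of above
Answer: A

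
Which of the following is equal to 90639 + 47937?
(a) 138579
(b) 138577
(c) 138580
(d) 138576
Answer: d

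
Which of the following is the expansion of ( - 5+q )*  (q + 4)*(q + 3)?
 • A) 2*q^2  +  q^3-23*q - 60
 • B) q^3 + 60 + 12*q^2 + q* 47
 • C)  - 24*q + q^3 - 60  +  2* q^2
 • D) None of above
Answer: A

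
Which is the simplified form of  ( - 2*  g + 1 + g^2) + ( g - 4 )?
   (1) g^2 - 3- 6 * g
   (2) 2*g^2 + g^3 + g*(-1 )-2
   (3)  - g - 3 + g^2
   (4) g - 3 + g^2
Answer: 3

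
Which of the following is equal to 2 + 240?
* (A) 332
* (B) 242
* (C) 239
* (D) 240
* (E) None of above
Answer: B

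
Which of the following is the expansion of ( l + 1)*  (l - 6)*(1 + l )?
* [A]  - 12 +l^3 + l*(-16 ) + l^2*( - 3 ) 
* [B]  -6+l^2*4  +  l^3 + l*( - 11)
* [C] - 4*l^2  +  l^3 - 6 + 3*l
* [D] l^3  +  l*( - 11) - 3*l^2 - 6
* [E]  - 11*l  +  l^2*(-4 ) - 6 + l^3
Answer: E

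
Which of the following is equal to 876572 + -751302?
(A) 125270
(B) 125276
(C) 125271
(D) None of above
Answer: A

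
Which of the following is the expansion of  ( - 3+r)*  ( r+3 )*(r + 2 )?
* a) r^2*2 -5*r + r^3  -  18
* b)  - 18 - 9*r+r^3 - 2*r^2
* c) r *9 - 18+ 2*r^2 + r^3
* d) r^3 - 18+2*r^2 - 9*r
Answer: d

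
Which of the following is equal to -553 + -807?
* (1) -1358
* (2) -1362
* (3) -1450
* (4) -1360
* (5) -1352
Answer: 4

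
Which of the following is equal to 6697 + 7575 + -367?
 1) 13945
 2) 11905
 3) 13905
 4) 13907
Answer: 3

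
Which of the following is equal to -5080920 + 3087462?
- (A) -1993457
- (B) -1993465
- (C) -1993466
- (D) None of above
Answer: D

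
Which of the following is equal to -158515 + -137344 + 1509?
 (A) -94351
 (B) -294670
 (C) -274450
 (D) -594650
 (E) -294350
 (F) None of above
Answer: E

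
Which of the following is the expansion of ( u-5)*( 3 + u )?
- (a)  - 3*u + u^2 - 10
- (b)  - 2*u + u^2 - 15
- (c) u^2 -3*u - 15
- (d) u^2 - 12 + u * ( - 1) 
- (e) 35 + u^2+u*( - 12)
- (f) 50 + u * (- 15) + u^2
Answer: b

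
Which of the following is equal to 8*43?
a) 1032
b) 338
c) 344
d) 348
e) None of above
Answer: c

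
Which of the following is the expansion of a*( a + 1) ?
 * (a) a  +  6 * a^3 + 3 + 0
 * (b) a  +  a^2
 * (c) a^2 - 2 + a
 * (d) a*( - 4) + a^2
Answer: b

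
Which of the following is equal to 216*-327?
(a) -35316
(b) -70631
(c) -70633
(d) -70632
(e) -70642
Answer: d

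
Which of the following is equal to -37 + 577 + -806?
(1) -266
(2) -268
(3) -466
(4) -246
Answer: 1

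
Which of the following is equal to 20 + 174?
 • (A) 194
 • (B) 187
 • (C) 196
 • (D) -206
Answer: A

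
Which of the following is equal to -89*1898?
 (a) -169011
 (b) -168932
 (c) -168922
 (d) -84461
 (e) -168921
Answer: c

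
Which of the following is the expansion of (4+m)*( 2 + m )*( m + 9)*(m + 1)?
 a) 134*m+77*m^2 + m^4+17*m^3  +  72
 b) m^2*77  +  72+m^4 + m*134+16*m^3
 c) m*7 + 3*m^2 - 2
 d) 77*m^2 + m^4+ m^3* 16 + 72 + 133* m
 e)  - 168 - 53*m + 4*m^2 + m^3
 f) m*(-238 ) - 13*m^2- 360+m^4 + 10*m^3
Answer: b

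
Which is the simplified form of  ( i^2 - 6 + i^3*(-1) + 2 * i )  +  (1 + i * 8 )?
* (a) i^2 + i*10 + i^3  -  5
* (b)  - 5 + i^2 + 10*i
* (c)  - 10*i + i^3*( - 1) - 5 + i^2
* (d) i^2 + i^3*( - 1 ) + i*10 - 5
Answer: d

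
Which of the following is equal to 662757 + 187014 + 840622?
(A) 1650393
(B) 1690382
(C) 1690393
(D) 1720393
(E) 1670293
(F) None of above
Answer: C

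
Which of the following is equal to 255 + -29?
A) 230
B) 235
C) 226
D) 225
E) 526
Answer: C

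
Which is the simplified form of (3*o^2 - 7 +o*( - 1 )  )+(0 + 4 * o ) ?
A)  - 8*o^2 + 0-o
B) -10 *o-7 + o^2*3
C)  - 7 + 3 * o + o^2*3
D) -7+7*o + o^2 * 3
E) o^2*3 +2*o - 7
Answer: C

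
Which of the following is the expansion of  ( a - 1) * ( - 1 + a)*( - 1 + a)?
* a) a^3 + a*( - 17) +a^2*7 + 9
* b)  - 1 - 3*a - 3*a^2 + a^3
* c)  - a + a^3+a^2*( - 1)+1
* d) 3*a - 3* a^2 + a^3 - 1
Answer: d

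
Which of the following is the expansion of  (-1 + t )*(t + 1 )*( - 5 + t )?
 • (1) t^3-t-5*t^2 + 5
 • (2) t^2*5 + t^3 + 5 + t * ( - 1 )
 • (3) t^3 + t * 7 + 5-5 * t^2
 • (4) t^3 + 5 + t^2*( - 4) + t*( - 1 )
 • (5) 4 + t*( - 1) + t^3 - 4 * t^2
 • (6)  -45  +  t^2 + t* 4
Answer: 1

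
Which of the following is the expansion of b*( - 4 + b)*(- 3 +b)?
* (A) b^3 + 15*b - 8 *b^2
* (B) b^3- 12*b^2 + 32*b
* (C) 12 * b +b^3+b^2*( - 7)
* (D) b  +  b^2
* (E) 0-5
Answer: C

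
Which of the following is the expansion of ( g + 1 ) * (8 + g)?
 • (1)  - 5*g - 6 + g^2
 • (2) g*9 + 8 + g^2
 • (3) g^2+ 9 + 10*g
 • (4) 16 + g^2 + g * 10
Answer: 2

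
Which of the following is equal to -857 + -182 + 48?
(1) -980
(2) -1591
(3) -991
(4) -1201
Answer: 3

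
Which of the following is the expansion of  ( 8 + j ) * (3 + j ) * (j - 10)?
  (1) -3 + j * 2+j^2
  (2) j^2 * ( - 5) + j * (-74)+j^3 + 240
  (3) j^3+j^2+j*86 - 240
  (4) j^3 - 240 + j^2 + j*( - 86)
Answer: 4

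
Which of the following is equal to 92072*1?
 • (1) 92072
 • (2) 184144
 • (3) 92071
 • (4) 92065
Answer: 1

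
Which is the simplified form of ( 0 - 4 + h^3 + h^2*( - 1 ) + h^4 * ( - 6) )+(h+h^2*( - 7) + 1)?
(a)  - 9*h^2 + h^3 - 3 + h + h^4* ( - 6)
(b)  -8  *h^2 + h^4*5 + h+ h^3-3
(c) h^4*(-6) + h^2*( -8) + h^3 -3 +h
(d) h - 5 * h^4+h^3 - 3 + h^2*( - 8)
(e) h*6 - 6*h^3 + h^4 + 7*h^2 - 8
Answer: c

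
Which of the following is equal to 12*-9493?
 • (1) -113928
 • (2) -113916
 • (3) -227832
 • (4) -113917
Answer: 2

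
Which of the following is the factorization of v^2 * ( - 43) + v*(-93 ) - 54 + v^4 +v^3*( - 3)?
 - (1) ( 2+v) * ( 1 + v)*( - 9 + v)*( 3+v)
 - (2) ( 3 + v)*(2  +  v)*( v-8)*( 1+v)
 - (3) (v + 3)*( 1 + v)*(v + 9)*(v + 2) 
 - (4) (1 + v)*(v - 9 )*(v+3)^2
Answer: 1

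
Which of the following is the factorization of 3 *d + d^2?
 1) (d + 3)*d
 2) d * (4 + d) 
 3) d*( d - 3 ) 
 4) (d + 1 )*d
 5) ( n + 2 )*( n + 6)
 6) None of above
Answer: 1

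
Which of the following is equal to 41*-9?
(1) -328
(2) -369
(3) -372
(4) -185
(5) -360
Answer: 2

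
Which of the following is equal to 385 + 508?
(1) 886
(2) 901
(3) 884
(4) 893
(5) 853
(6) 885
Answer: 4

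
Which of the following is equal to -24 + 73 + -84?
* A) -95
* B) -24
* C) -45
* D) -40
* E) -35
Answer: E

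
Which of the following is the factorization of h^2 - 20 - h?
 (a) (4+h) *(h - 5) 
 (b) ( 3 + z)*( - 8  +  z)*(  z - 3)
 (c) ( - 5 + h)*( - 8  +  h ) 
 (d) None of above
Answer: a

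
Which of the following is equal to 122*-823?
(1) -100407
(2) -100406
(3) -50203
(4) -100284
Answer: 2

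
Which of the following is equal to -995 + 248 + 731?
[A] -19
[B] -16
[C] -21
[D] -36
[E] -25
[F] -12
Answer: B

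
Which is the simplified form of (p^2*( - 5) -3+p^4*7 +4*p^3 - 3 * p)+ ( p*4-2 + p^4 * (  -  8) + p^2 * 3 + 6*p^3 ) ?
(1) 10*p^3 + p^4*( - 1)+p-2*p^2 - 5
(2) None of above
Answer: 1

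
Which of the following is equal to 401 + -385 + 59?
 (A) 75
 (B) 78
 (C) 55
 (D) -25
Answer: A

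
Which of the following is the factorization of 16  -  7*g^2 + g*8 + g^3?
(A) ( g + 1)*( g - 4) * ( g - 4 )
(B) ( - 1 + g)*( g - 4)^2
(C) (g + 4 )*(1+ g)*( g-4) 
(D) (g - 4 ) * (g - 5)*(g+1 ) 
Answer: A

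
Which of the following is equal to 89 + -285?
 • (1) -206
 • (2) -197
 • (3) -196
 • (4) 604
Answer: 3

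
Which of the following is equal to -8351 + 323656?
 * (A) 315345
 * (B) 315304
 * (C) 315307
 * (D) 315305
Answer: D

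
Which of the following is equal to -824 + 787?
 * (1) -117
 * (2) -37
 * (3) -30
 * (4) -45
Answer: 2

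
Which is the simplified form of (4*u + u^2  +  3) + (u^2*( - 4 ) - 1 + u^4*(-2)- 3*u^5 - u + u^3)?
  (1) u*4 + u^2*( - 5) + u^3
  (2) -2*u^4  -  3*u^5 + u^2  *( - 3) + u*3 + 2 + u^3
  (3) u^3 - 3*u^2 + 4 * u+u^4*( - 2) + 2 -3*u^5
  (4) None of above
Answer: 2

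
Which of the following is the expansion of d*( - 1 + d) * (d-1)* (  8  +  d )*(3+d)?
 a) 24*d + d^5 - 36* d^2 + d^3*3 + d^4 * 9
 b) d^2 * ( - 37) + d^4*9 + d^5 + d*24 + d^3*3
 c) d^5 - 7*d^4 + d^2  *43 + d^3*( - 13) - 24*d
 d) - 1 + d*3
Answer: b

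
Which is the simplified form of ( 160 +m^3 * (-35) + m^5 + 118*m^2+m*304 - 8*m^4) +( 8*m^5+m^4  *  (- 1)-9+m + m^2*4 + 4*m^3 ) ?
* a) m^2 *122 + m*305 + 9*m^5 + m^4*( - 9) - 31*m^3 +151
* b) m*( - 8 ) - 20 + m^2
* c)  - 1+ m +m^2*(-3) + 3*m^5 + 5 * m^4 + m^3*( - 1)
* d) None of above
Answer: a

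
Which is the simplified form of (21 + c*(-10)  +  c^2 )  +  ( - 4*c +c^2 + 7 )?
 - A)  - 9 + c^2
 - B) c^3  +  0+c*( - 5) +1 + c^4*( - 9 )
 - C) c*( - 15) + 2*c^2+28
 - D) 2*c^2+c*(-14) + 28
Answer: D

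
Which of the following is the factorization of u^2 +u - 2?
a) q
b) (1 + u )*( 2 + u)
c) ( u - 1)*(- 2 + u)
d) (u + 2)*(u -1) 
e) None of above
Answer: d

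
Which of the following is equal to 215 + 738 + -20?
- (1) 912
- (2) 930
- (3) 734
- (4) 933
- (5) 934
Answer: 4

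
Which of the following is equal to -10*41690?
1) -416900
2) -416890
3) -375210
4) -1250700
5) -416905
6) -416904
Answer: 1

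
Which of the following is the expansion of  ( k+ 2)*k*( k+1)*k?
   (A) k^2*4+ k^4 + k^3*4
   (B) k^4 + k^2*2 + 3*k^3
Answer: B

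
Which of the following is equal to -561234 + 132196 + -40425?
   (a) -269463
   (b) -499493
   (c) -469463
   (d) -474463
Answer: c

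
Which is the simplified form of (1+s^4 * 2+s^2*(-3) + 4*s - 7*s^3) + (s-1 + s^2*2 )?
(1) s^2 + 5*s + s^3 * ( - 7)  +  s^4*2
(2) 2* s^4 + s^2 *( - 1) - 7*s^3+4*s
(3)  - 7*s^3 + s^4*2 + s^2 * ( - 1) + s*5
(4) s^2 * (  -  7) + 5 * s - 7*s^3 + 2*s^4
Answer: 3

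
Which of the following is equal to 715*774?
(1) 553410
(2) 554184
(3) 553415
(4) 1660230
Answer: 1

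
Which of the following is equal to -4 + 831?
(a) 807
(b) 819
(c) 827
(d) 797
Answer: c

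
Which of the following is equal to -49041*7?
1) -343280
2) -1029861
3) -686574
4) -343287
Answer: 4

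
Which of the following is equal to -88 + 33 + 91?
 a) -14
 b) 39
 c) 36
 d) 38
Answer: c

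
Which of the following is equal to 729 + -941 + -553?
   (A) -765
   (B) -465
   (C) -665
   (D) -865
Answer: A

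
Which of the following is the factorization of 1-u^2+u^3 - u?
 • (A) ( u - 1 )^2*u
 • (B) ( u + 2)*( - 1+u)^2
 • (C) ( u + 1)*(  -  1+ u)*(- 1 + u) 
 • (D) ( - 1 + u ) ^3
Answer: C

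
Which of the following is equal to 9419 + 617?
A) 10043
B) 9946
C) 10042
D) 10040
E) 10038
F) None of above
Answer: F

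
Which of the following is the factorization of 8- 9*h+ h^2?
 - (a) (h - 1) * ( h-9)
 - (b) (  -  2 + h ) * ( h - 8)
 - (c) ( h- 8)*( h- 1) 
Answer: c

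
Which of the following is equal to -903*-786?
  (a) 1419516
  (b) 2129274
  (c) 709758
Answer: c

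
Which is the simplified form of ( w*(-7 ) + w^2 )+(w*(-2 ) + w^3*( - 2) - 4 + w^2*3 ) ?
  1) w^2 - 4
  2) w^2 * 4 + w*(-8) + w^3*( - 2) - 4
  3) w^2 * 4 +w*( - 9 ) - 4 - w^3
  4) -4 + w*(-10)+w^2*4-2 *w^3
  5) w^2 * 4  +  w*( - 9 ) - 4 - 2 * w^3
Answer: 5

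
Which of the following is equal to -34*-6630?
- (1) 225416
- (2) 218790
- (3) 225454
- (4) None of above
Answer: 4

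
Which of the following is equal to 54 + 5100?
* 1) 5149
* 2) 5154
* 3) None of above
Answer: 2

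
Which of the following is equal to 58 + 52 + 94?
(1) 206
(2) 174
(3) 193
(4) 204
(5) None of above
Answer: 4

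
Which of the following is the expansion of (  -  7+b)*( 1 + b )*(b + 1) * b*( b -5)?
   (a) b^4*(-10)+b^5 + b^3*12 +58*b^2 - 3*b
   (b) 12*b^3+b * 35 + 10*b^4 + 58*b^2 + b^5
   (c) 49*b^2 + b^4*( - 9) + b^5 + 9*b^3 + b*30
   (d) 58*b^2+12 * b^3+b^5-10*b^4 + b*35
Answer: d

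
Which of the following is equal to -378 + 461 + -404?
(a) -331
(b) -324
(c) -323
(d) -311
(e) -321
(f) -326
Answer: e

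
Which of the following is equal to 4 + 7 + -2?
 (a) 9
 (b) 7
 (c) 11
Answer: a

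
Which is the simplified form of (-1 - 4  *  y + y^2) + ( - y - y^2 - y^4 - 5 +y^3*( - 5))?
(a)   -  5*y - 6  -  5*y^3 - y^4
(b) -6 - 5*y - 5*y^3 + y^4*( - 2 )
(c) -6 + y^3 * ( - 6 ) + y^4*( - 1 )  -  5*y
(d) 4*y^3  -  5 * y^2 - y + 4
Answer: a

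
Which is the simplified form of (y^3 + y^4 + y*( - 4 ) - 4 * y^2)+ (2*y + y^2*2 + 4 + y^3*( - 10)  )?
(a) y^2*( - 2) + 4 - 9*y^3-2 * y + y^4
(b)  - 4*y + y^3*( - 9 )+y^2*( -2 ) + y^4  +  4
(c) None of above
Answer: a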